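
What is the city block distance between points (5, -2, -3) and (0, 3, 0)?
13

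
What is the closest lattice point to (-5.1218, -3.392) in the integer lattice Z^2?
(-5, -3)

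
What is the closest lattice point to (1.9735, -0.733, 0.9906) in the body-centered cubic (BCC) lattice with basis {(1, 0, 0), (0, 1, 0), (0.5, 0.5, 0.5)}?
(2, -1, 1)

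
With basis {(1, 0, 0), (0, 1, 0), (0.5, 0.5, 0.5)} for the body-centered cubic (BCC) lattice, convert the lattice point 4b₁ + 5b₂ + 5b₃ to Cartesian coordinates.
(6.5, 7.5, 2.5)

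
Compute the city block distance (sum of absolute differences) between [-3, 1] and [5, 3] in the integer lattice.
10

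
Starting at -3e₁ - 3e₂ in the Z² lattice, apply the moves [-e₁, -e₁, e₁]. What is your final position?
(-4, -3)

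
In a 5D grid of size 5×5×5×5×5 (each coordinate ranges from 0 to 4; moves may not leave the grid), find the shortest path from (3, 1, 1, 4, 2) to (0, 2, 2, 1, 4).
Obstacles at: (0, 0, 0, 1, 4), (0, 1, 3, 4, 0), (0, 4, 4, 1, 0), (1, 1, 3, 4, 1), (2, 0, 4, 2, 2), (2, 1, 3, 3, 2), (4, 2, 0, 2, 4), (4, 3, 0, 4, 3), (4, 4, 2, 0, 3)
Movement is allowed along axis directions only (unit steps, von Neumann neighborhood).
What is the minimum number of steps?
10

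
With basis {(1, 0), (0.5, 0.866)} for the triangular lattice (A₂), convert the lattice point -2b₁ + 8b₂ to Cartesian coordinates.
(2, 6.928)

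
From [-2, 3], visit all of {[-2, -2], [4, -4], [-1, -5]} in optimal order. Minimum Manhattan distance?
15
(one optimal route: (-2, 3) → (-2, -2) → (-1, -5) → (4, -4))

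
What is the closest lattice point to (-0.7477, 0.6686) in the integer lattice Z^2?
(-1, 1)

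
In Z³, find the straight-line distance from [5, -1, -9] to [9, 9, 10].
21.8403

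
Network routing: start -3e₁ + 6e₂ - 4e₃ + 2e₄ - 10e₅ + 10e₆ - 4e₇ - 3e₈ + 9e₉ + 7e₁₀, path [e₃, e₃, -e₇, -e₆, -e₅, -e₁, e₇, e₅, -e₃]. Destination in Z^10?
(-4, 6, -3, 2, -10, 9, -4, -3, 9, 7)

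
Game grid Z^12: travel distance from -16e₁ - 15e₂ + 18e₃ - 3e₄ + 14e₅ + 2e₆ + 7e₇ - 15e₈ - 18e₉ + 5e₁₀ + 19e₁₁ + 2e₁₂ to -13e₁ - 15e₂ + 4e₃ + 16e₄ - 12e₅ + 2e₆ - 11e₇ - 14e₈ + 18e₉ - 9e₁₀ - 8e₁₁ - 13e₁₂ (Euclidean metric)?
63.3482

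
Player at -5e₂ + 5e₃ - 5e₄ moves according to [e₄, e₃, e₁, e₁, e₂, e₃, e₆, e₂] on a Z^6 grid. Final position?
(2, -3, 7, -4, 0, 1)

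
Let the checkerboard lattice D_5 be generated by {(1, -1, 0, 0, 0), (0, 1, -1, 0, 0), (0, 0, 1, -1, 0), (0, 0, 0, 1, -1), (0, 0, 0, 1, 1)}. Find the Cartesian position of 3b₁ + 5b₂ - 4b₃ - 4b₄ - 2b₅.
(3, 2, -9, -2, 2)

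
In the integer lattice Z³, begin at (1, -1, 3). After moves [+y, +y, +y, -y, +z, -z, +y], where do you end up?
(1, 2, 3)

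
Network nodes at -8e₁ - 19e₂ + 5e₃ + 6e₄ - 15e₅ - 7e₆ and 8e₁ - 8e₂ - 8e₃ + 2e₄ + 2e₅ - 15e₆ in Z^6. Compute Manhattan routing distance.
69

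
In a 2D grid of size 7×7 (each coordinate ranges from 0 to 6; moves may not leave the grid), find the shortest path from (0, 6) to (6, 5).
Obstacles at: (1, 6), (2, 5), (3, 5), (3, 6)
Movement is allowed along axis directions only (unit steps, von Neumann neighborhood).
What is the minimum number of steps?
9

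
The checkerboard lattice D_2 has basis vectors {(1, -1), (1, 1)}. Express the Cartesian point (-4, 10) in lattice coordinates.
-7b₁ + 3b₂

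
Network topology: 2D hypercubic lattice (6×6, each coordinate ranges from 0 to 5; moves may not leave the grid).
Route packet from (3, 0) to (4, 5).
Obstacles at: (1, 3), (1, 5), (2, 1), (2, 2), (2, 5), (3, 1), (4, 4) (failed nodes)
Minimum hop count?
8
(one shortest path: (3, 0) → (4, 0) → (5, 0) → (5, 1) → (5, 2) → (5, 3) → (5, 4) → (5, 5) → (4, 5))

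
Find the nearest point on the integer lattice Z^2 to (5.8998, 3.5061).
(6, 4)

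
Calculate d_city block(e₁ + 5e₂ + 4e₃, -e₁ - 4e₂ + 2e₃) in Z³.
13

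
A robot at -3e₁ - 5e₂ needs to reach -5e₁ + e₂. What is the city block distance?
8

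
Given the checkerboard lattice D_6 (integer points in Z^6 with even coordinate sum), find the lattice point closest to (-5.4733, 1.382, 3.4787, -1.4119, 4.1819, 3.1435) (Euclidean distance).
(-5, 1, 4, -1, 4, 3)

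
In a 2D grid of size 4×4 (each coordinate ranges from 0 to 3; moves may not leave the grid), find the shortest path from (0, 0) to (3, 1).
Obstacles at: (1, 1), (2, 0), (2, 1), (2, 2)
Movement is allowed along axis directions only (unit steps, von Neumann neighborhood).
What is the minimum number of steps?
8
(one shortest path: (0, 0) → (0, 1) → (0, 2) → (1, 2) → (1, 3) → (2, 3) → (3, 3) → (3, 2) → (3, 1))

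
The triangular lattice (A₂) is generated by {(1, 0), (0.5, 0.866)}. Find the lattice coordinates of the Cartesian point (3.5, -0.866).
4b₁ - b₂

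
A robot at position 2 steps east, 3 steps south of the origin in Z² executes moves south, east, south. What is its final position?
(3, -5)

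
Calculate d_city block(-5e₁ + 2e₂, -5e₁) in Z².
2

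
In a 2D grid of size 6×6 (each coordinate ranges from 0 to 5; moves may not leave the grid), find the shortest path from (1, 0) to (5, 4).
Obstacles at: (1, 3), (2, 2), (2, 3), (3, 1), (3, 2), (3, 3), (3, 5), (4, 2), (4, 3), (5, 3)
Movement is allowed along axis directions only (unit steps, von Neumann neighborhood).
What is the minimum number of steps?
10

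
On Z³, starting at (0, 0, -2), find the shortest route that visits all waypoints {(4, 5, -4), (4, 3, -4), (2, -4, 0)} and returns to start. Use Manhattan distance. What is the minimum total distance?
34
(one optimal route: (0, 0, -2) → (4, 5, -4) → (4, 3, -4) → (2, -4, 0) → (0, 0, -2))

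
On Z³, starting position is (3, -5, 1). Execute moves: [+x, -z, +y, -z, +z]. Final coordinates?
(4, -4, 0)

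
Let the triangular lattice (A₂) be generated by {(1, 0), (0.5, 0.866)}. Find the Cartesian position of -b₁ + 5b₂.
(1.5, 4.33)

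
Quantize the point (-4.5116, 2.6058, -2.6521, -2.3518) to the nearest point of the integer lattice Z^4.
(-5, 3, -3, -2)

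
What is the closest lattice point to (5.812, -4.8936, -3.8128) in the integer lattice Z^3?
(6, -5, -4)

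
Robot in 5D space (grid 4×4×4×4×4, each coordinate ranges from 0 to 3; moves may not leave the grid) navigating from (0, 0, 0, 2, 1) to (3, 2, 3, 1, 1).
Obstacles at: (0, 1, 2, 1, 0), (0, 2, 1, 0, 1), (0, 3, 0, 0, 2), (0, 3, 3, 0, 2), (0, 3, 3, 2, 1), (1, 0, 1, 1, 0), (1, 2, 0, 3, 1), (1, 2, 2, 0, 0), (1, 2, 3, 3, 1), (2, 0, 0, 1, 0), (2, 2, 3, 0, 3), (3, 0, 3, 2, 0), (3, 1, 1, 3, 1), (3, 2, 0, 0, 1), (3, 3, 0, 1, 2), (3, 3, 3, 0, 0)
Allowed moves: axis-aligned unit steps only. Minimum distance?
9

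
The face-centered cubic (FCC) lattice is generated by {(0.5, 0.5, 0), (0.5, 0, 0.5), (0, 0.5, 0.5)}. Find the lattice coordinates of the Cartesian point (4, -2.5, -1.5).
3b₁ + 5b₂ - 8b₃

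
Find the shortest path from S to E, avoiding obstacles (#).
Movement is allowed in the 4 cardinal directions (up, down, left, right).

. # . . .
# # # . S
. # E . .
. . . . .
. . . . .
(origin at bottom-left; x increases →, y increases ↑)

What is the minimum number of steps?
3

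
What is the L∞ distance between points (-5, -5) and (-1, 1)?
6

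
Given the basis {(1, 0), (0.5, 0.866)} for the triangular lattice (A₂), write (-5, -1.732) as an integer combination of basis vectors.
-4b₁ - 2b₂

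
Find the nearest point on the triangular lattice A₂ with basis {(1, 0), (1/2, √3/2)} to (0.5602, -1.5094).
(1, -1.732)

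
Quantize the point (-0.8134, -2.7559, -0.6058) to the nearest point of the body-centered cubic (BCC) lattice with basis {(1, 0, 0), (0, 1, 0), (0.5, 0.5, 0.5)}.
(-0.5, -2.5, -0.5)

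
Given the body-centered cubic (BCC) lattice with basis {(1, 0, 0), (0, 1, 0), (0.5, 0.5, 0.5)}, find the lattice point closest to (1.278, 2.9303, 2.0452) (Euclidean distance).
(1, 3, 2)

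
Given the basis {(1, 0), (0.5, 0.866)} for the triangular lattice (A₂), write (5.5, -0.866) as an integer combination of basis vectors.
6b₁ - b₂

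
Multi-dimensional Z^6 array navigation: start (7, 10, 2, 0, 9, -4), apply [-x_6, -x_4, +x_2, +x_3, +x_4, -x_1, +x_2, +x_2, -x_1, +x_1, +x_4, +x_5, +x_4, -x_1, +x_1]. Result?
(6, 13, 3, 2, 10, -5)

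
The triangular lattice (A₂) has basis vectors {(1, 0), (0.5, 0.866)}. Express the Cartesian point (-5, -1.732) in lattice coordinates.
-4b₁ - 2b₂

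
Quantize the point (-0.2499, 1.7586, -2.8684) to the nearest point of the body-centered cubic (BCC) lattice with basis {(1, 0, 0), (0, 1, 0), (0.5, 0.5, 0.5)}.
(0, 2, -3)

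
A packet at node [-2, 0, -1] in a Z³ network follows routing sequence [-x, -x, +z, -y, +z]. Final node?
(-4, -1, 1)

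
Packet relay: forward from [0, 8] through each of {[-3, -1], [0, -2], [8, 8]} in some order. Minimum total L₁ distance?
30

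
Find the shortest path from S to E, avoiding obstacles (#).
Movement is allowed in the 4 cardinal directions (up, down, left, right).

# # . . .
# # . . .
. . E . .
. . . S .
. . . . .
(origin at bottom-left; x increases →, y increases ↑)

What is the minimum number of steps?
2
(one shortest path: (3, 1) → (2, 1) → (2, 2))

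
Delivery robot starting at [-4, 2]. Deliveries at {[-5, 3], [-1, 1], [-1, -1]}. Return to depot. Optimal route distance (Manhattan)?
16
(one optimal route: (-4, 2) → (-5, 3) → (-1, 1) → (-1, -1) → (-4, 2))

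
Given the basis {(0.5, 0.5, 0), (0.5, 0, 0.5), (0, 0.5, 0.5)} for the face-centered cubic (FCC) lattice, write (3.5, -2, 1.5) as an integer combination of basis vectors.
7b₂ - 4b₃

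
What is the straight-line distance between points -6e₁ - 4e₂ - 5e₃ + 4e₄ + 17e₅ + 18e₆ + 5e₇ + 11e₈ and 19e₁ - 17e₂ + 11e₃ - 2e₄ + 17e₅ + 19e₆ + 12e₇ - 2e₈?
36.1248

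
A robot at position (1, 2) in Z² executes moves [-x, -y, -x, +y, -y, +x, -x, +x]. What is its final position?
(0, 1)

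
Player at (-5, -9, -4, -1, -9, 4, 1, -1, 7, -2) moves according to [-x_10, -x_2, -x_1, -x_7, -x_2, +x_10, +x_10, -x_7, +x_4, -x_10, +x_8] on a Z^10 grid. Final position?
(-6, -11, -4, 0, -9, 4, -1, 0, 7, -2)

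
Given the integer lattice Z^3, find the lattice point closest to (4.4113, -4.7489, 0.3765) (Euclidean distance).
(4, -5, 0)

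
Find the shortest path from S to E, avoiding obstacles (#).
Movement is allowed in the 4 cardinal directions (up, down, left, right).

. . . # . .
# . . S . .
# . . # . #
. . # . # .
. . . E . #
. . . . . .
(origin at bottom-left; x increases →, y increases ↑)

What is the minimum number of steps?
7
(one shortest path: (3, 4) → (2, 4) → (1, 4) → (1, 3) → (1, 2) → (1, 1) → (2, 1) → (3, 1))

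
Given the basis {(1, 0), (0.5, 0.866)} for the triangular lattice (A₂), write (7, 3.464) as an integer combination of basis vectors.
5b₁ + 4b₂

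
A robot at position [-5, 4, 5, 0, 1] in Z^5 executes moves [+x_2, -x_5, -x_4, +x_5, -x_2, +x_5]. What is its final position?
(-5, 4, 5, -1, 2)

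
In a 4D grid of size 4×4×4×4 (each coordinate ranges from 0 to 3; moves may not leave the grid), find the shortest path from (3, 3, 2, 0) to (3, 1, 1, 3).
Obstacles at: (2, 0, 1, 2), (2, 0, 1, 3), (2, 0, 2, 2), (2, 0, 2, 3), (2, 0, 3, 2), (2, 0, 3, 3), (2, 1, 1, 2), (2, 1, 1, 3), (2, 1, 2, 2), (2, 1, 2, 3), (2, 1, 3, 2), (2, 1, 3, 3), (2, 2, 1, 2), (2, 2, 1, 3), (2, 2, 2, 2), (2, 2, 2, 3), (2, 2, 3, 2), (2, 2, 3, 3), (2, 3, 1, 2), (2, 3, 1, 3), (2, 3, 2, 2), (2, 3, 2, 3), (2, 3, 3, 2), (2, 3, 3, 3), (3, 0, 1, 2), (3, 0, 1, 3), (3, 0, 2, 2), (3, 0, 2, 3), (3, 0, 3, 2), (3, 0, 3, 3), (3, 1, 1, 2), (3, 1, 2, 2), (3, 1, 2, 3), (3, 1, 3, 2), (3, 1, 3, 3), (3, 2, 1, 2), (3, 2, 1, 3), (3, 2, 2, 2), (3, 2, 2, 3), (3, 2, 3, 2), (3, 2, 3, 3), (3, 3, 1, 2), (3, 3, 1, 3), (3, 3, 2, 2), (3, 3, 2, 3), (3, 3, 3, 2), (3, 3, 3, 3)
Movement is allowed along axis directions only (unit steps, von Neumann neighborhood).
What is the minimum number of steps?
8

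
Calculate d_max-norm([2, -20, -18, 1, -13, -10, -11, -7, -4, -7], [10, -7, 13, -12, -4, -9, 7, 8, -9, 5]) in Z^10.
31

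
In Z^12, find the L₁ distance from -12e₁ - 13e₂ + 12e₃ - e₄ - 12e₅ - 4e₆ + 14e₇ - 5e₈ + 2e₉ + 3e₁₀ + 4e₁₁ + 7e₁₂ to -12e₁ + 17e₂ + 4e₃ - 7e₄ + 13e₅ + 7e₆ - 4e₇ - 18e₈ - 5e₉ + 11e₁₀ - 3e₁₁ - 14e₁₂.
154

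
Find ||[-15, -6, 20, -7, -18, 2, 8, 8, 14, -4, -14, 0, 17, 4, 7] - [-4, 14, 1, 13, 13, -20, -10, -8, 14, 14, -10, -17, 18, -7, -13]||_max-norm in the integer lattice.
31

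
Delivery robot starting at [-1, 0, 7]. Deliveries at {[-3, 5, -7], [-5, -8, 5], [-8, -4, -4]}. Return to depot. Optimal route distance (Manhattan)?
68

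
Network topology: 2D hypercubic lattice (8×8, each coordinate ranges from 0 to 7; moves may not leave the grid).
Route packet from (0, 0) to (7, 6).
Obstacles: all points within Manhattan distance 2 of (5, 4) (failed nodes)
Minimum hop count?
15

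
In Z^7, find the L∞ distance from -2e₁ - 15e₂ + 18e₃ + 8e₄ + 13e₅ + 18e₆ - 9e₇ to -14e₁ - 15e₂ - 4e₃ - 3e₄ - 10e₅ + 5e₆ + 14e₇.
23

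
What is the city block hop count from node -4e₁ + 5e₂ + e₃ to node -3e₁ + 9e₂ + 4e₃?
8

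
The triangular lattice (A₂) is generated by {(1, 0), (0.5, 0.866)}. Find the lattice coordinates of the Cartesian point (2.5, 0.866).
2b₁ + b₂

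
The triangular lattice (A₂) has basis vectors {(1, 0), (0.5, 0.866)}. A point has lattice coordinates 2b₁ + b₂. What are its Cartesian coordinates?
(2.5, 0.866)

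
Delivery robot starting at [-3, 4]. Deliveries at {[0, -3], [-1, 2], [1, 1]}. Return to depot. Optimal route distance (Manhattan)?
22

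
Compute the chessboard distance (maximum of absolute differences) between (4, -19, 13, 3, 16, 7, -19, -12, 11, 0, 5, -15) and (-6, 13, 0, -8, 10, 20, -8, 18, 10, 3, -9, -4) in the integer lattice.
32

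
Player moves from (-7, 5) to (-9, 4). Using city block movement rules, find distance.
3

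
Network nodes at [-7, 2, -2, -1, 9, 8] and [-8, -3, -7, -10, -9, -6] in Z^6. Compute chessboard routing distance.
18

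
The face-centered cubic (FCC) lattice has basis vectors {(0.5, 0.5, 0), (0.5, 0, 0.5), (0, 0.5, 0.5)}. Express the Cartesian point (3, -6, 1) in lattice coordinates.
-4b₁ + 10b₂ - 8b₃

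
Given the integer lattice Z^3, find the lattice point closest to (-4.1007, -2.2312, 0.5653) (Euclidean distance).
(-4, -2, 1)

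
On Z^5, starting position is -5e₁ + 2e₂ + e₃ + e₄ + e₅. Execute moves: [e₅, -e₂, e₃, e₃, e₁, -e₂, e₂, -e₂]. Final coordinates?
(-4, 0, 3, 1, 2)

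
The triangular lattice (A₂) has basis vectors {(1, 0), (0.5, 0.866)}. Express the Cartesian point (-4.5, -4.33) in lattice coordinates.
-2b₁ - 5b₂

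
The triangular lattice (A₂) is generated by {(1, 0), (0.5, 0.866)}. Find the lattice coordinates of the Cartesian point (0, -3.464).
2b₁ - 4b₂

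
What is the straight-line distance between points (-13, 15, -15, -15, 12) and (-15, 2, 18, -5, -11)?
43.4856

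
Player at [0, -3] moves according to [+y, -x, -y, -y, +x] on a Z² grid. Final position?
(0, -4)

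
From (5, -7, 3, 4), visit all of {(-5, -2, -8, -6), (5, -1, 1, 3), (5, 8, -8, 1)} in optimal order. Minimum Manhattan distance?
56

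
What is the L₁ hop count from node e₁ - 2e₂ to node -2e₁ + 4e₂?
9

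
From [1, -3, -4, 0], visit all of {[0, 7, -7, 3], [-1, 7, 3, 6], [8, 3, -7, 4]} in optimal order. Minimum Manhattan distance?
47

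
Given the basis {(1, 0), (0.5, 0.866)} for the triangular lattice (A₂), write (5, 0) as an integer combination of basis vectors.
5b₁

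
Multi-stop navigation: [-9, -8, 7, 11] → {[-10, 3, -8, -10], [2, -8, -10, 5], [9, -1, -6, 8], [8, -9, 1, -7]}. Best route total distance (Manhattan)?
128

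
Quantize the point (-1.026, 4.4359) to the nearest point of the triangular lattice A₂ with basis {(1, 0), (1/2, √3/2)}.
(-1.5, 4.33)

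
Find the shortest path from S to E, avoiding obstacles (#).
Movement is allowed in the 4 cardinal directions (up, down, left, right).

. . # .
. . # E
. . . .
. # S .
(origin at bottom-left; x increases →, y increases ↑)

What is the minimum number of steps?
3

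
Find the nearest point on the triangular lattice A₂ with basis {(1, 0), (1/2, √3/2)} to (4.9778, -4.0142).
(5, -3.464)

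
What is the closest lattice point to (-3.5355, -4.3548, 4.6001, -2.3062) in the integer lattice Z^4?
(-4, -4, 5, -2)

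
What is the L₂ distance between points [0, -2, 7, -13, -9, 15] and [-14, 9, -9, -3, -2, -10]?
36.7015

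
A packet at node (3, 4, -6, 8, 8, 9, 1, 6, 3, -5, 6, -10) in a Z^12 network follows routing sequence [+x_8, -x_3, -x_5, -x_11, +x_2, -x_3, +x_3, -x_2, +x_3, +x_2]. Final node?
(3, 5, -6, 8, 7, 9, 1, 7, 3, -5, 5, -10)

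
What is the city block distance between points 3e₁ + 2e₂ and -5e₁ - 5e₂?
15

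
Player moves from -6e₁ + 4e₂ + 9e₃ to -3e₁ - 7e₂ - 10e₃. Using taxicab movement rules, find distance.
33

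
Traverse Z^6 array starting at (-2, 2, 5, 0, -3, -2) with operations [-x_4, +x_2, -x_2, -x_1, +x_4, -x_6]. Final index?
(-3, 2, 5, 0, -3, -3)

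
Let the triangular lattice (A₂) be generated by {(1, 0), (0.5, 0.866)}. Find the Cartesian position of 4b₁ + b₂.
(4.5, 0.866)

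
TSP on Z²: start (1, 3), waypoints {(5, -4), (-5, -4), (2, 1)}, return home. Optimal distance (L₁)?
34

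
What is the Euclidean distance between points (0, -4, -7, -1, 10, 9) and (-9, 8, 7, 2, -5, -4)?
28.7054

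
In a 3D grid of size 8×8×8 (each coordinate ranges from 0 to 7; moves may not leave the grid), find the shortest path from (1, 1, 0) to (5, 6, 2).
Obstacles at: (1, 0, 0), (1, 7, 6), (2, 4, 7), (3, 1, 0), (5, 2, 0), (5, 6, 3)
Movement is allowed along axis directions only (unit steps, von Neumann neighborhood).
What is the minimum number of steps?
11
(one shortest path: (1, 1, 0) → (2, 1, 0) → (2, 2, 0) → (3, 2, 0) → (4, 2, 0) → (4, 3, 0) → (5, 3, 0) → (5, 4, 0) → (5, 5, 0) → (5, 6, 0) → (5, 6, 1) → (5, 6, 2))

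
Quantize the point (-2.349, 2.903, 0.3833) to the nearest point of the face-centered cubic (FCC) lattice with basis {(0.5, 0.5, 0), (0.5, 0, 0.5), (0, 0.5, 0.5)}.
(-2.5, 3, 0.5)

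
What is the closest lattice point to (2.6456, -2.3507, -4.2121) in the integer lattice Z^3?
(3, -2, -4)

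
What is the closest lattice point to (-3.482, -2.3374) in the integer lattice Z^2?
(-3, -2)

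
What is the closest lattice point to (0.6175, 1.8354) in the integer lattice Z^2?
(1, 2)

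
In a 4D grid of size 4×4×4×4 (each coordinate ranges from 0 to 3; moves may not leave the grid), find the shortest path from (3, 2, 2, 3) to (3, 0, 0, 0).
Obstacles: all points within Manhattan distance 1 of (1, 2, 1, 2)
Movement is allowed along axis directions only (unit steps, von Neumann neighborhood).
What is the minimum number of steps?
7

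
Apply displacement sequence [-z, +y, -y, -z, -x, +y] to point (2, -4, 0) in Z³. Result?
(1, -3, -2)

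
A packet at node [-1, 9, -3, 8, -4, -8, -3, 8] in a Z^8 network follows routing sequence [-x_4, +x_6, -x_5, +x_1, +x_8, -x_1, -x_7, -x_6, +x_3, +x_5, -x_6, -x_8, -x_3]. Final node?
(-1, 9, -3, 7, -4, -9, -4, 8)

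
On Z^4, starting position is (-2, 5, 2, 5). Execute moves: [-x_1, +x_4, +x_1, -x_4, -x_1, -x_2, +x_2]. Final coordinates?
(-3, 5, 2, 5)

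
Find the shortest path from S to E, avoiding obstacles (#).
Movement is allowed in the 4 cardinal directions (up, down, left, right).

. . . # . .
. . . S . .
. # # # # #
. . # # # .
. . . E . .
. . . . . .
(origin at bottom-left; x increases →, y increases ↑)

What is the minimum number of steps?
9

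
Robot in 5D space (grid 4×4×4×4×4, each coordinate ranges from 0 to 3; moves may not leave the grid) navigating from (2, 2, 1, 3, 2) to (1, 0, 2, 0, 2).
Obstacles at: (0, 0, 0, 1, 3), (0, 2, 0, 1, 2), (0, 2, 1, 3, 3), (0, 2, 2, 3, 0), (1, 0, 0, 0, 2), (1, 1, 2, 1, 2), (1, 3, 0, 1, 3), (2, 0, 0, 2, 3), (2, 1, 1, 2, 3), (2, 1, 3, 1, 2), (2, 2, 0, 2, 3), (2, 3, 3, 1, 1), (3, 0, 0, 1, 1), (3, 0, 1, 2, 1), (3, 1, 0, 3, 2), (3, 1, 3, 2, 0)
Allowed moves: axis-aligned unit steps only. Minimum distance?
7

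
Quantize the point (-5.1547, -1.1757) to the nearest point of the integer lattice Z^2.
(-5, -1)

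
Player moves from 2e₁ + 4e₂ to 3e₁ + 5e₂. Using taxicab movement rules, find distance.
2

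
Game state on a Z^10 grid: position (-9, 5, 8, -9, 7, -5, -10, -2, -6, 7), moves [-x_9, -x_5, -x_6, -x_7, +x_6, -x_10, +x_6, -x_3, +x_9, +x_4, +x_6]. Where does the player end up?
(-9, 5, 7, -8, 6, -3, -11, -2, -6, 6)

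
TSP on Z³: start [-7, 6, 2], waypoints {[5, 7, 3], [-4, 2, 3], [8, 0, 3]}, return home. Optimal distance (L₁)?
46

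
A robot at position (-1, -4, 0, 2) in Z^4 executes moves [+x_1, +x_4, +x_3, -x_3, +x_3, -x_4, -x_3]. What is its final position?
(0, -4, 0, 2)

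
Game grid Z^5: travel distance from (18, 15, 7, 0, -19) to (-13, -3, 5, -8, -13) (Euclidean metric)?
37.2693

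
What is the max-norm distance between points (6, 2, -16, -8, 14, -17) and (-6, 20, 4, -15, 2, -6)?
20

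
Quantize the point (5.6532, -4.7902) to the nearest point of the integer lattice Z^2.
(6, -5)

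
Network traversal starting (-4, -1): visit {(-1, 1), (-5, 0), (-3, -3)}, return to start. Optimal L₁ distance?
16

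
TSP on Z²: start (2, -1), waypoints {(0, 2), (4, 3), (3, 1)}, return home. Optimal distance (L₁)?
16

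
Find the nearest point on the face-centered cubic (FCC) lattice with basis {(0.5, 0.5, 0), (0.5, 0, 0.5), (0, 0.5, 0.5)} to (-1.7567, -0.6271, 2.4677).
(-2, -0.5, 2.5)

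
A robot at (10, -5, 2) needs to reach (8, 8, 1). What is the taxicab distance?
16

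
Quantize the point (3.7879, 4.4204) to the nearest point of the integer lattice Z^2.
(4, 4)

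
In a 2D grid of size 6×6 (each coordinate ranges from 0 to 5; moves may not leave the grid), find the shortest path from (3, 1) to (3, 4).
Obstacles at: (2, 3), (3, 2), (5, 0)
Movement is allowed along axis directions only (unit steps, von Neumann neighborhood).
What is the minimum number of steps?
5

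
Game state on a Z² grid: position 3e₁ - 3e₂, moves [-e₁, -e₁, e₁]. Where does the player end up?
(2, -3)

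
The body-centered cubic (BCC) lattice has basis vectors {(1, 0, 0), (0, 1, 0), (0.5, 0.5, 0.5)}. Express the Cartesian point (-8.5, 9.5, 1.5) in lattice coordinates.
-10b₁ + 8b₂ + 3b₃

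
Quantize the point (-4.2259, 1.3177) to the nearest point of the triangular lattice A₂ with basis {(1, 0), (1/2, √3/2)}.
(-4, 1.732)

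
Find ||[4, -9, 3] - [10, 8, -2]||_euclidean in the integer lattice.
18.7083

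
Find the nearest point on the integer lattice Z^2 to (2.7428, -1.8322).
(3, -2)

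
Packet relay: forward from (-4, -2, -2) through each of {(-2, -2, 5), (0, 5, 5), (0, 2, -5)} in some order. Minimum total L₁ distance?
31
(one optimal route: (-4, -2, -2) → (-2, -2, 5) → (0, 5, 5) → (0, 2, -5))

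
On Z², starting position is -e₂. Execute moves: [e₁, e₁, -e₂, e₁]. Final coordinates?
(3, -2)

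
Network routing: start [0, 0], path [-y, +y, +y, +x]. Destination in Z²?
(1, 1)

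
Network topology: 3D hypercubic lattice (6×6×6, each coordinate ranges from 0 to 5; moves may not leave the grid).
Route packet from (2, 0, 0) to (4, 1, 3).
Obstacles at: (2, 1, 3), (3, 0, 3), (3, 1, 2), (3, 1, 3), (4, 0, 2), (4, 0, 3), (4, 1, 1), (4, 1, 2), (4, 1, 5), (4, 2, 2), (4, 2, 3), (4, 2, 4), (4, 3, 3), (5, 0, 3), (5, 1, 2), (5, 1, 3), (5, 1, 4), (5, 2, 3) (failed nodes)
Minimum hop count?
8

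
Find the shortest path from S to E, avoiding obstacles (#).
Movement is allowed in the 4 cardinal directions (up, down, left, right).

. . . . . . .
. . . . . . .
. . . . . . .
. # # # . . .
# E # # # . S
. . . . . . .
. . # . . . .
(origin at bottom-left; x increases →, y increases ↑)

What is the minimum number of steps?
7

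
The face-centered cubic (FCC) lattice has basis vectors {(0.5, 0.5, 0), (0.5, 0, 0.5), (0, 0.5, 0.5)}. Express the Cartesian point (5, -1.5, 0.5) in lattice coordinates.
3b₁ + 7b₂ - 6b₃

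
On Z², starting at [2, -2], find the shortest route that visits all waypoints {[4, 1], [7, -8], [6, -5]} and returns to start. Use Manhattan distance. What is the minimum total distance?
28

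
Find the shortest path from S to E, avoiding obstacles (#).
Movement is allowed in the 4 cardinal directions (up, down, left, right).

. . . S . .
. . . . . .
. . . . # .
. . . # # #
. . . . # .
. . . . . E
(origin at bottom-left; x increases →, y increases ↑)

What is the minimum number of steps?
9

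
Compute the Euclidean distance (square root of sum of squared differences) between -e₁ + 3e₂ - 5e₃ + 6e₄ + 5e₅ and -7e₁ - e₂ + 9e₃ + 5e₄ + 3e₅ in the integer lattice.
15.906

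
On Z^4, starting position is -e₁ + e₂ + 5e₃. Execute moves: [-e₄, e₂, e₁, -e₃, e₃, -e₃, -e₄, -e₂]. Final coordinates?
(0, 1, 4, -2)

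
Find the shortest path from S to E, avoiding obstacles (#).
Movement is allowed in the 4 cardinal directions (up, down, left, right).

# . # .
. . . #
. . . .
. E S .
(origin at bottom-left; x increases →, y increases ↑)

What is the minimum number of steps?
1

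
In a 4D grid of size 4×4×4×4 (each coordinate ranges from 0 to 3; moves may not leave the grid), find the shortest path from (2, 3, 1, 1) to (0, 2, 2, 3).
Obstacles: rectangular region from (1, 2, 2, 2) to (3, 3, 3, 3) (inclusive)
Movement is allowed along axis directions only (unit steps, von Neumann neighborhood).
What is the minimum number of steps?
6
(one shortest path: (2, 3, 1, 1) → (1, 3, 1, 1) → (0, 3, 1, 1) → (0, 2, 1, 1) → (0, 2, 2, 1) → (0, 2, 2, 2) → (0, 2, 2, 3))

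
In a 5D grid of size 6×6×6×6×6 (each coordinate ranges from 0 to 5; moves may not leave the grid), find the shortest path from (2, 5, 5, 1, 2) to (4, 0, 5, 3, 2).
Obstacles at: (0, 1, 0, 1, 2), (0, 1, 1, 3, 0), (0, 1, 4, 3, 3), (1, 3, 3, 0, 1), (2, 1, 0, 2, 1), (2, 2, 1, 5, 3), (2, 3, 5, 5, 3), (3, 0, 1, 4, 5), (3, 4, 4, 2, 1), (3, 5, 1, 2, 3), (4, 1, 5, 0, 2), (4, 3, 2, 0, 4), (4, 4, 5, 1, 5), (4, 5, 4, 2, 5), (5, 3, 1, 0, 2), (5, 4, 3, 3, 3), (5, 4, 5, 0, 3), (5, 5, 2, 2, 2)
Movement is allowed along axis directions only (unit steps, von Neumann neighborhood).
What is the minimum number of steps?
9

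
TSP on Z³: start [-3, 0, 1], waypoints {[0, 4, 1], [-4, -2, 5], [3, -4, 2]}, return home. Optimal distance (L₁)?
38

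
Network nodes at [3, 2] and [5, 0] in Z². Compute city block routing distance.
4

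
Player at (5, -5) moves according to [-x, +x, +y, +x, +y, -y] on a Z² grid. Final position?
(6, -4)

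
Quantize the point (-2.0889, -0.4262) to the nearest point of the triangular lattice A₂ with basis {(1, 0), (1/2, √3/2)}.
(-2, 0)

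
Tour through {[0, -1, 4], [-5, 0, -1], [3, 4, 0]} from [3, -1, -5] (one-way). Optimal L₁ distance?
33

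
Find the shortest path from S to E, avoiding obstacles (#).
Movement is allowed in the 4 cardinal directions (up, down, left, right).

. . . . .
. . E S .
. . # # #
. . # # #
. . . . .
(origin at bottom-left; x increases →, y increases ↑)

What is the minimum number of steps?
1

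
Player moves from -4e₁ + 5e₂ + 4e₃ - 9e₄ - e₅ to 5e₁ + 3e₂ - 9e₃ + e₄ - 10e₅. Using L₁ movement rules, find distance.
43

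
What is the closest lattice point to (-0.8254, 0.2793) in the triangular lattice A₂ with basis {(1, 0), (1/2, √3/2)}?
(-1, 0)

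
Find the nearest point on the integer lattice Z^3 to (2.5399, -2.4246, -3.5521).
(3, -2, -4)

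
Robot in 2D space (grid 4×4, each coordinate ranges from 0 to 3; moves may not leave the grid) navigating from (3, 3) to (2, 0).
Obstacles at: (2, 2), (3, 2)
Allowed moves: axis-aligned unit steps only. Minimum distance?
6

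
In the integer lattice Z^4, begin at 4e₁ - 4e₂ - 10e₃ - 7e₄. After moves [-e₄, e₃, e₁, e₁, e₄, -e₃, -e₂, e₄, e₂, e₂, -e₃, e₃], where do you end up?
(6, -3, -10, -6)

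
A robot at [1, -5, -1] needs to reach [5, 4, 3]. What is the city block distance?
17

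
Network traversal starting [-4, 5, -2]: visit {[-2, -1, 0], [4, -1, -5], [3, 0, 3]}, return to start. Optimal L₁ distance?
46
(one optimal route: (-4, 5, -2) → (-2, -1, 0) → (3, 0, 3) → (4, -1, -5) → (-4, 5, -2))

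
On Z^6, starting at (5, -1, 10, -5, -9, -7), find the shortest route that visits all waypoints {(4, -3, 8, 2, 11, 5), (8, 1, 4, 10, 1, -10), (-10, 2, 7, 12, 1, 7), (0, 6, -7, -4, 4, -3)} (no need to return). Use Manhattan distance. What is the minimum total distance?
171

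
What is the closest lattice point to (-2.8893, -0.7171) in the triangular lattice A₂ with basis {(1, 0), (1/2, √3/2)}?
(-2.5, -0.866)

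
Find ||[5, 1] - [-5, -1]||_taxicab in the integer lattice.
12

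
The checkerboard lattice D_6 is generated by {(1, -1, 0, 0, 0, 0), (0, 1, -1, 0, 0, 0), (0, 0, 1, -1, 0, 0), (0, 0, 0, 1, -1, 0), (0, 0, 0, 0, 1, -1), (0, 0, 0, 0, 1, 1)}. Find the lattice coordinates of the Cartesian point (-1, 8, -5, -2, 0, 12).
-b₁ + 7b₂ + 2b₃ - 6b₅ + 6b₆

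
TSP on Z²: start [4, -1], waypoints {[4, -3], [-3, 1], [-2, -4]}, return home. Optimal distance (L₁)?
24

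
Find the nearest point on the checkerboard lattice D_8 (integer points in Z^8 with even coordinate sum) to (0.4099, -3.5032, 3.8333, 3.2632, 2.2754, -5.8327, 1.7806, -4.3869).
(0, -3, 4, 3, 2, -6, 2, -4)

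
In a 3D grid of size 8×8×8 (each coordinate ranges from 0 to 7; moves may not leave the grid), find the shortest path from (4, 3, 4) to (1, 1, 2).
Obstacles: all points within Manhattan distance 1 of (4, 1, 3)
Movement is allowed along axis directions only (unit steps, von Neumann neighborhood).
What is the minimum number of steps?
7
(one shortest path: (4, 3, 4) → (3, 3, 4) → (2, 3, 4) → (1, 3, 4) → (1, 2, 4) → (1, 1, 4) → (1, 1, 3) → (1, 1, 2))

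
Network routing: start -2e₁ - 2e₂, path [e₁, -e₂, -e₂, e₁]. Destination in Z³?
(0, -4, 0)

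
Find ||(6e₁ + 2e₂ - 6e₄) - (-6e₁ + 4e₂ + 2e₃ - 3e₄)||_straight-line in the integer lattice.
12.6886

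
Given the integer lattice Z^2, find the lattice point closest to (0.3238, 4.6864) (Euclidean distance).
(0, 5)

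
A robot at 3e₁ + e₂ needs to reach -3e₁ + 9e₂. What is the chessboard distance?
8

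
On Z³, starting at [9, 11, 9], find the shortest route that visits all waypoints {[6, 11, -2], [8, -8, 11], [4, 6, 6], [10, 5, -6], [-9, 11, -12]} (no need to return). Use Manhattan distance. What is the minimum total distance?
103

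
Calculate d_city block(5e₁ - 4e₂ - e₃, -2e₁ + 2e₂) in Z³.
14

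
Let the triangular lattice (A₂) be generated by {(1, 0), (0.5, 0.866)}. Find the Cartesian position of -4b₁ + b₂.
(-3.5, 0.866)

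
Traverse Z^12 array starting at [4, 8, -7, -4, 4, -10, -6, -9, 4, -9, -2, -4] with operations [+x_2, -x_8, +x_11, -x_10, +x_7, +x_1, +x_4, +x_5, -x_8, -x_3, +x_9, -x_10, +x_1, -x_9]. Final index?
(6, 9, -8, -3, 5, -10, -5, -11, 4, -11, -1, -4)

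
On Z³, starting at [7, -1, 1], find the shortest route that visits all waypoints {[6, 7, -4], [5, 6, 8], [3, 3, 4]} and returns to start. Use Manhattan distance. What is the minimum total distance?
48
(one optimal route: (7, -1, 1) → (6, 7, -4) → (5, 6, 8) → (3, 3, 4) → (7, -1, 1))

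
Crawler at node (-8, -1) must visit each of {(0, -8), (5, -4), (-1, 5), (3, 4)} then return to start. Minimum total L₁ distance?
52
(one optimal route: (-8, -1) → (0, -8) → (5, -4) → (3, 4) → (-1, 5) → (-8, -1))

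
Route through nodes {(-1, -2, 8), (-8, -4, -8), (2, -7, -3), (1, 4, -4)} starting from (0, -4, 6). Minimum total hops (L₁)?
56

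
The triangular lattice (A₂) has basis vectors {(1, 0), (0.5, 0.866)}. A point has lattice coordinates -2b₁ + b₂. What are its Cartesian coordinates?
(-1.5, 0.866)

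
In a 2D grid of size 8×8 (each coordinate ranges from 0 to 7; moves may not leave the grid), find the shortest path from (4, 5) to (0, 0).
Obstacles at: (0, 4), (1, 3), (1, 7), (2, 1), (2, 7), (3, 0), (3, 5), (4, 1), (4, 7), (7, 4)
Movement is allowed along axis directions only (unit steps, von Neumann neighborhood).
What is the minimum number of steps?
9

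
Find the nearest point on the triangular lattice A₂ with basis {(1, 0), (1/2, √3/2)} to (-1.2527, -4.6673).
(-1.5, -4.33)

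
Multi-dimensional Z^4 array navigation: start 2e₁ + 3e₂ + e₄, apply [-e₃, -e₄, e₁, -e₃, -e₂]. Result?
(3, 2, -2, 0)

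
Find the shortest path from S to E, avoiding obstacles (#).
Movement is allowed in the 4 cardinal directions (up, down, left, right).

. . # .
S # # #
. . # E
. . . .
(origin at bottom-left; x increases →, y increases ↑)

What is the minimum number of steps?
6
(one shortest path: (0, 2) → (0, 1) → (1, 1) → (1, 0) → (2, 0) → (3, 0) → (3, 1))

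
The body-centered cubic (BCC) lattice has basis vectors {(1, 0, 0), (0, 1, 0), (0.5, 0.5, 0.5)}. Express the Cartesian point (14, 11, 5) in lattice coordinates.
9b₁ + 6b₂ + 10b₃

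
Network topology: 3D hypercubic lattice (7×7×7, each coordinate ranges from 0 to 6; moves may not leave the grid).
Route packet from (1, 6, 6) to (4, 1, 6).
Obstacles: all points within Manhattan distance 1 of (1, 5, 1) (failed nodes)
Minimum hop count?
8
(one shortest path: (1, 6, 6) → (2, 6, 6) → (3, 6, 6) → (4, 6, 6) → (4, 5, 6) → (4, 4, 6) → (4, 3, 6) → (4, 2, 6) → (4, 1, 6))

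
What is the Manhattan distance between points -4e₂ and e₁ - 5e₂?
2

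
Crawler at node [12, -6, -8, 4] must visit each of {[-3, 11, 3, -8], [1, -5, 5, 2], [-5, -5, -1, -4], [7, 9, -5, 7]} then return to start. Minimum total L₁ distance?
132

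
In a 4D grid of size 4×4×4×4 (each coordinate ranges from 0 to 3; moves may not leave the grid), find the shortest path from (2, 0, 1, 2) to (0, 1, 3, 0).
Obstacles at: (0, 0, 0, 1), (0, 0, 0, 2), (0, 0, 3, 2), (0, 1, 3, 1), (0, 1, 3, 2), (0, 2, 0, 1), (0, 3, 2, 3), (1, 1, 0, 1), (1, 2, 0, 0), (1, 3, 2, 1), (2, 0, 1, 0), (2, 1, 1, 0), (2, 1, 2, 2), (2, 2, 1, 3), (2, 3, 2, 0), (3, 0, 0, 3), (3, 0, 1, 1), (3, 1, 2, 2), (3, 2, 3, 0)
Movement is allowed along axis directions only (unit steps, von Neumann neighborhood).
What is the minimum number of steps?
7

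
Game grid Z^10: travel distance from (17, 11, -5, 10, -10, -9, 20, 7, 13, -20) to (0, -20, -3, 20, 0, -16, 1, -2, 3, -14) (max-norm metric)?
31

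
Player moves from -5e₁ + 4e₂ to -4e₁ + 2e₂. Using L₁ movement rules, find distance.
3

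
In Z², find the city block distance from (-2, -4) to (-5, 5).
12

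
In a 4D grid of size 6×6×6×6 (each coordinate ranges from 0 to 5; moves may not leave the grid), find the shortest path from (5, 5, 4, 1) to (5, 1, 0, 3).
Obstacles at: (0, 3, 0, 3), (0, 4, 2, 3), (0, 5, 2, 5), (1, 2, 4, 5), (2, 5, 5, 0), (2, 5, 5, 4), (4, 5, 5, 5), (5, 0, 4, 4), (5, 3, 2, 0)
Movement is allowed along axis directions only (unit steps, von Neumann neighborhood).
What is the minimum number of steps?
10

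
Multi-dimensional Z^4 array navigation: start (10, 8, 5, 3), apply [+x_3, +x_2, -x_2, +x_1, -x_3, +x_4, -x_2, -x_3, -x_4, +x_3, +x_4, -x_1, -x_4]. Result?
(10, 7, 5, 3)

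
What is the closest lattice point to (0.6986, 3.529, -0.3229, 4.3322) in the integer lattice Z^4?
(1, 4, 0, 4)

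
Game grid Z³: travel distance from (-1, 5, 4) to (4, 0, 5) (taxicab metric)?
11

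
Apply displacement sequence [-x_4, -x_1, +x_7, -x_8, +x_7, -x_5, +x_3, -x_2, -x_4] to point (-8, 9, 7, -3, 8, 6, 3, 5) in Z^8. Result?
(-9, 8, 8, -5, 7, 6, 5, 4)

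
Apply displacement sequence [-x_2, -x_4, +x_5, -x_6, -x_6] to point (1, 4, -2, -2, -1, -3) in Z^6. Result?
(1, 3, -2, -3, 0, -5)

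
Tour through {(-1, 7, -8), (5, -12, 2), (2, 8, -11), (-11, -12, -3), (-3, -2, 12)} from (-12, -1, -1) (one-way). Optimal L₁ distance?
101
(one optimal route: (-12, -1, -1) → (-11, -12, -3) → (5, -12, 2) → (-3, -2, 12) → (-1, 7, -8) → (2, 8, -11))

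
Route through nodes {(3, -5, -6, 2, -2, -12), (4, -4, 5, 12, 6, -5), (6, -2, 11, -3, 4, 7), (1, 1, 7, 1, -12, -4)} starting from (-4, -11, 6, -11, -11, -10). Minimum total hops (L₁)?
154
(one optimal route: (-4, -11, 6, -11, -11, -10) → (1, 1, 7, 1, -12, -4) → (3, -5, -6, 2, -2, -12) → (4, -4, 5, 12, 6, -5) → (6, -2, 11, -3, 4, 7))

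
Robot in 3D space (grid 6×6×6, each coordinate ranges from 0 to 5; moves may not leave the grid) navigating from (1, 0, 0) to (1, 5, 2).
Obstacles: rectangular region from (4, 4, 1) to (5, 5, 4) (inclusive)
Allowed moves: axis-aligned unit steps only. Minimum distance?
7
(one shortest path: (1, 0, 0) → (1, 1, 0) → (1, 2, 0) → (1, 3, 0) → (1, 4, 0) → (1, 5, 0) → (1, 5, 1) → (1, 5, 2))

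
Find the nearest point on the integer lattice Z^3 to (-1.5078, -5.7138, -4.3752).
(-2, -6, -4)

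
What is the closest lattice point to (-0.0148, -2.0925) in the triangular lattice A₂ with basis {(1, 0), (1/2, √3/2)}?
(0, -1.732)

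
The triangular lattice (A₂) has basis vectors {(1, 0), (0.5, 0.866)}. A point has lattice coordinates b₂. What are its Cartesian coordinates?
(0.5, 0.866)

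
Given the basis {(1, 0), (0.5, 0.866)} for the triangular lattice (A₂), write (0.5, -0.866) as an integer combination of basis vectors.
b₁ - b₂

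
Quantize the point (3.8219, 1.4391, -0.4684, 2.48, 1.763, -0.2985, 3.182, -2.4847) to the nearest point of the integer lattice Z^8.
(4, 1, 0, 2, 2, 0, 3, -2)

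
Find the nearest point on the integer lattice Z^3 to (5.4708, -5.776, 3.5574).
(5, -6, 4)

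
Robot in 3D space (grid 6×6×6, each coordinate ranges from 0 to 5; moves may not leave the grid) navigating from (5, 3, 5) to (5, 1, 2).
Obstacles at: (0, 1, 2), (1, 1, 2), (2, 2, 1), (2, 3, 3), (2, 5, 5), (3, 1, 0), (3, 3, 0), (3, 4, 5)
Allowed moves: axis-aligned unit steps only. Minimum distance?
5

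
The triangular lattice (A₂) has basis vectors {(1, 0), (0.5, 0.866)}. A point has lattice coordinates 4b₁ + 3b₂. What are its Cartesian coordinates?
(5.5, 2.598)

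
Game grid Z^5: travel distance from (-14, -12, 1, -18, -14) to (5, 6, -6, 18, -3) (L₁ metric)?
91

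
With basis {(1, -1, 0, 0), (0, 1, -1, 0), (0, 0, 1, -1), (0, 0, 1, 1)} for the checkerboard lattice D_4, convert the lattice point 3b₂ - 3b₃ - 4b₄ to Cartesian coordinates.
(0, 3, -10, -1)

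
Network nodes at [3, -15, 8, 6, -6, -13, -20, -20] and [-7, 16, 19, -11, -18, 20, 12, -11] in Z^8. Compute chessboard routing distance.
33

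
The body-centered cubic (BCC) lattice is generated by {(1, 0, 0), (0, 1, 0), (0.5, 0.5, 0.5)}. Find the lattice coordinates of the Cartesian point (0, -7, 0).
-7b₂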